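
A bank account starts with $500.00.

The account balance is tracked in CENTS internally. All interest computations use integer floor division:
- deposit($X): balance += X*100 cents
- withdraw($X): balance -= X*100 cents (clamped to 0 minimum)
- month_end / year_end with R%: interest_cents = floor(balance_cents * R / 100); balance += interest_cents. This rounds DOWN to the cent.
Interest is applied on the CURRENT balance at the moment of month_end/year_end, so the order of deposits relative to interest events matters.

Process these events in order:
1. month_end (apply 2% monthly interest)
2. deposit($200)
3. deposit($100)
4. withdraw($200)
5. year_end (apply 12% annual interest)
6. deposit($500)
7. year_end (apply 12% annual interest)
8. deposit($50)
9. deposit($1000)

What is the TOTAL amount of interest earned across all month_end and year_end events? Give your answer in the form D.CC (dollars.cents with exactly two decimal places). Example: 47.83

After 1 (month_end (apply 2% monthly interest)): balance=$510.00 total_interest=$10.00
After 2 (deposit($200)): balance=$710.00 total_interest=$10.00
After 3 (deposit($100)): balance=$810.00 total_interest=$10.00
After 4 (withdraw($200)): balance=$610.00 total_interest=$10.00
After 5 (year_end (apply 12% annual interest)): balance=$683.20 total_interest=$83.20
After 6 (deposit($500)): balance=$1183.20 total_interest=$83.20
After 7 (year_end (apply 12% annual interest)): balance=$1325.18 total_interest=$225.18
After 8 (deposit($50)): balance=$1375.18 total_interest=$225.18
After 9 (deposit($1000)): balance=$2375.18 total_interest=$225.18

Answer: 225.18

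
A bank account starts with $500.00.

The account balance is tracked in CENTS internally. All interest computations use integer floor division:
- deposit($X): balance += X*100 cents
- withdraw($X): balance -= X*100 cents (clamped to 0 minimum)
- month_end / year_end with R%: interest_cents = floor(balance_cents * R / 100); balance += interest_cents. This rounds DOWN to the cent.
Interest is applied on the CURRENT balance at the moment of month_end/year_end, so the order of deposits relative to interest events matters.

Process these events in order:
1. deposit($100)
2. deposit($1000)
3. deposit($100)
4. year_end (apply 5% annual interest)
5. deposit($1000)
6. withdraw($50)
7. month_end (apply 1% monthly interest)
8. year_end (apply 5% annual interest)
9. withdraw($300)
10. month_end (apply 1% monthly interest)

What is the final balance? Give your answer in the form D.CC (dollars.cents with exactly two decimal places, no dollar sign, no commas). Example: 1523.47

Answer: 2626.46

Derivation:
After 1 (deposit($100)): balance=$600.00 total_interest=$0.00
After 2 (deposit($1000)): balance=$1600.00 total_interest=$0.00
After 3 (deposit($100)): balance=$1700.00 total_interest=$0.00
After 4 (year_end (apply 5% annual interest)): balance=$1785.00 total_interest=$85.00
After 5 (deposit($1000)): balance=$2785.00 total_interest=$85.00
After 6 (withdraw($50)): balance=$2735.00 total_interest=$85.00
After 7 (month_end (apply 1% monthly interest)): balance=$2762.35 total_interest=$112.35
After 8 (year_end (apply 5% annual interest)): balance=$2900.46 total_interest=$250.46
After 9 (withdraw($300)): balance=$2600.46 total_interest=$250.46
After 10 (month_end (apply 1% monthly interest)): balance=$2626.46 total_interest=$276.46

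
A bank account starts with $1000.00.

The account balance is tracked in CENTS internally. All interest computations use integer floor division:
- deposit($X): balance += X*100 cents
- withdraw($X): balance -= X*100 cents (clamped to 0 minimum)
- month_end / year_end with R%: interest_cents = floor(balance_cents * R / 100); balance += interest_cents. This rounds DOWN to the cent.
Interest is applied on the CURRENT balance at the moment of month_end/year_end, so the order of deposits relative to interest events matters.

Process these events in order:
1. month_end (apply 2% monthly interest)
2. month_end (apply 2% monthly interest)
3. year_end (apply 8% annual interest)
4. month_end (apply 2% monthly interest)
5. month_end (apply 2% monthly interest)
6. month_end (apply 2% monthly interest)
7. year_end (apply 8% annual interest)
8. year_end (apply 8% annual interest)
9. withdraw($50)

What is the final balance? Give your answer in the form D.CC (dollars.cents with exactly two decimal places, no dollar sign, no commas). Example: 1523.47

Answer: 1340.81

Derivation:
After 1 (month_end (apply 2% monthly interest)): balance=$1020.00 total_interest=$20.00
After 2 (month_end (apply 2% monthly interest)): balance=$1040.40 total_interest=$40.40
After 3 (year_end (apply 8% annual interest)): balance=$1123.63 total_interest=$123.63
After 4 (month_end (apply 2% monthly interest)): balance=$1146.10 total_interest=$146.10
After 5 (month_end (apply 2% monthly interest)): balance=$1169.02 total_interest=$169.02
After 6 (month_end (apply 2% monthly interest)): balance=$1192.40 total_interest=$192.40
After 7 (year_end (apply 8% annual interest)): balance=$1287.79 total_interest=$287.79
After 8 (year_end (apply 8% annual interest)): balance=$1390.81 total_interest=$390.81
After 9 (withdraw($50)): balance=$1340.81 total_interest=$390.81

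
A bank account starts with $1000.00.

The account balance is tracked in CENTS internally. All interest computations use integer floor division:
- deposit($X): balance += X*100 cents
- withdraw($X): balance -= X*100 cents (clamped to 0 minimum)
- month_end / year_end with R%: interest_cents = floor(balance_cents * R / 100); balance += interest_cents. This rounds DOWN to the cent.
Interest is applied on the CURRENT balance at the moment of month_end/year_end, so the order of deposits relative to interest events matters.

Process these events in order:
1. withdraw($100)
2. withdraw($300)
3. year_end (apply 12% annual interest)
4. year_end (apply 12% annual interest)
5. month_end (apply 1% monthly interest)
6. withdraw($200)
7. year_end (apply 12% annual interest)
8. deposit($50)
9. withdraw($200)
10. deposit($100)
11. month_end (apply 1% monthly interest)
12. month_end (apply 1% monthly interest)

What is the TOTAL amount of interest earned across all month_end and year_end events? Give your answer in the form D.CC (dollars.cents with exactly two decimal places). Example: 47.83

Answer: 238.97

Derivation:
After 1 (withdraw($100)): balance=$900.00 total_interest=$0.00
After 2 (withdraw($300)): balance=$600.00 total_interest=$0.00
After 3 (year_end (apply 12% annual interest)): balance=$672.00 total_interest=$72.00
After 4 (year_end (apply 12% annual interest)): balance=$752.64 total_interest=$152.64
After 5 (month_end (apply 1% monthly interest)): balance=$760.16 total_interest=$160.16
After 6 (withdraw($200)): balance=$560.16 total_interest=$160.16
After 7 (year_end (apply 12% annual interest)): balance=$627.37 total_interest=$227.37
After 8 (deposit($50)): balance=$677.37 total_interest=$227.37
After 9 (withdraw($200)): balance=$477.37 total_interest=$227.37
After 10 (deposit($100)): balance=$577.37 total_interest=$227.37
After 11 (month_end (apply 1% monthly interest)): balance=$583.14 total_interest=$233.14
After 12 (month_end (apply 1% monthly interest)): balance=$588.97 total_interest=$238.97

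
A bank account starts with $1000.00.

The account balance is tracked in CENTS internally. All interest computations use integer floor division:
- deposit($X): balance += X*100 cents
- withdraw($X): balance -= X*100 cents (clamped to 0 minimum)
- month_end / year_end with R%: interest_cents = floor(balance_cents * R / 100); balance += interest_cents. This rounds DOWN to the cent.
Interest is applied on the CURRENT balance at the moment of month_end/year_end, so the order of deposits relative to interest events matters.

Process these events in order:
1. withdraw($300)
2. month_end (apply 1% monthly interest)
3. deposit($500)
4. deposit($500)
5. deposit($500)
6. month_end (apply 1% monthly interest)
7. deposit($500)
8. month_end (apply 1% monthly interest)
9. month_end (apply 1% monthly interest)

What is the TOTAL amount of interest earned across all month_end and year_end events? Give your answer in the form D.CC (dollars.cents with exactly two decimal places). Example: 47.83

After 1 (withdraw($300)): balance=$700.00 total_interest=$0.00
After 2 (month_end (apply 1% monthly interest)): balance=$707.00 total_interest=$7.00
After 3 (deposit($500)): balance=$1207.00 total_interest=$7.00
After 4 (deposit($500)): balance=$1707.00 total_interest=$7.00
After 5 (deposit($500)): balance=$2207.00 total_interest=$7.00
After 6 (month_end (apply 1% monthly interest)): balance=$2229.07 total_interest=$29.07
After 7 (deposit($500)): balance=$2729.07 total_interest=$29.07
After 8 (month_end (apply 1% monthly interest)): balance=$2756.36 total_interest=$56.36
After 9 (month_end (apply 1% monthly interest)): balance=$2783.92 total_interest=$83.92

Answer: 83.92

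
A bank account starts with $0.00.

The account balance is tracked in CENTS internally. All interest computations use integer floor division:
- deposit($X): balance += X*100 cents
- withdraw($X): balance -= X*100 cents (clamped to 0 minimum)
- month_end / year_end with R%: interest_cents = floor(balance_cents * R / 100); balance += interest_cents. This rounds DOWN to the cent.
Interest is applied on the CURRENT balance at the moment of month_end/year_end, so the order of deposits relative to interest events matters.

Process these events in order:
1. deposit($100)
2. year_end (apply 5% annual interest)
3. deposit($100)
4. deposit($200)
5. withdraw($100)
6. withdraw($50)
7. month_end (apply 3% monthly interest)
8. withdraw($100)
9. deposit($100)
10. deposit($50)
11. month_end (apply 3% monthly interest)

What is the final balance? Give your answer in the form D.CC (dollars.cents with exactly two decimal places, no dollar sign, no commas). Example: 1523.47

Answer: 322.02

Derivation:
After 1 (deposit($100)): balance=$100.00 total_interest=$0.00
After 2 (year_end (apply 5% annual interest)): balance=$105.00 total_interest=$5.00
After 3 (deposit($100)): balance=$205.00 total_interest=$5.00
After 4 (deposit($200)): balance=$405.00 total_interest=$5.00
After 5 (withdraw($100)): balance=$305.00 total_interest=$5.00
After 6 (withdraw($50)): balance=$255.00 total_interest=$5.00
After 7 (month_end (apply 3% monthly interest)): balance=$262.65 total_interest=$12.65
After 8 (withdraw($100)): balance=$162.65 total_interest=$12.65
After 9 (deposit($100)): balance=$262.65 total_interest=$12.65
After 10 (deposit($50)): balance=$312.65 total_interest=$12.65
After 11 (month_end (apply 3% monthly interest)): balance=$322.02 total_interest=$22.02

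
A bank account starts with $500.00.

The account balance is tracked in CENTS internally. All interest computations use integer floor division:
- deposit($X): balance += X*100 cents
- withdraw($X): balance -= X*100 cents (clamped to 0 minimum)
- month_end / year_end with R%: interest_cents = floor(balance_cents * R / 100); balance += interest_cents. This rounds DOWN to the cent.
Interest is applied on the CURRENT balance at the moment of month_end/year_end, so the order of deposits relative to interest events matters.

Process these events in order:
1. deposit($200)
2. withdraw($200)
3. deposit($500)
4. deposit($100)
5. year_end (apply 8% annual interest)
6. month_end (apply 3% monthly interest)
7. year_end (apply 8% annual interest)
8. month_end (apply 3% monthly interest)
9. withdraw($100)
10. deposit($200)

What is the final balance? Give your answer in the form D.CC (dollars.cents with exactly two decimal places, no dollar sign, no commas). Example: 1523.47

After 1 (deposit($200)): balance=$700.00 total_interest=$0.00
After 2 (withdraw($200)): balance=$500.00 total_interest=$0.00
After 3 (deposit($500)): balance=$1000.00 total_interest=$0.00
After 4 (deposit($100)): balance=$1100.00 total_interest=$0.00
After 5 (year_end (apply 8% annual interest)): balance=$1188.00 total_interest=$88.00
After 6 (month_end (apply 3% monthly interest)): balance=$1223.64 total_interest=$123.64
After 7 (year_end (apply 8% annual interest)): balance=$1321.53 total_interest=$221.53
After 8 (month_end (apply 3% monthly interest)): balance=$1361.17 total_interest=$261.17
After 9 (withdraw($100)): balance=$1261.17 total_interest=$261.17
After 10 (deposit($200)): balance=$1461.17 total_interest=$261.17

Answer: 1461.17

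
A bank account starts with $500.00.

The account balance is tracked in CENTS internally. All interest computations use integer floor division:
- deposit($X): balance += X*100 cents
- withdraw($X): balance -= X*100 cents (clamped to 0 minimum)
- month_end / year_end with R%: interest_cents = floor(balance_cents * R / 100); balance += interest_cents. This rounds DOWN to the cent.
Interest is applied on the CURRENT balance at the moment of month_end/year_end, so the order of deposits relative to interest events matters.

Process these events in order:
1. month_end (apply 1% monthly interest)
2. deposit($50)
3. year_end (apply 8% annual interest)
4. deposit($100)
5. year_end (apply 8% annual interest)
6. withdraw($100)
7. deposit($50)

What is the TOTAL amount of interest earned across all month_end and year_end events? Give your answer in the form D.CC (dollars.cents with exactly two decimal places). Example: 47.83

Answer: 105.35

Derivation:
After 1 (month_end (apply 1% monthly interest)): balance=$505.00 total_interest=$5.00
After 2 (deposit($50)): balance=$555.00 total_interest=$5.00
After 3 (year_end (apply 8% annual interest)): balance=$599.40 total_interest=$49.40
After 4 (deposit($100)): balance=$699.40 total_interest=$49.40
After 5 (year_end (apply 8% annual interest)): balance=$755.35 total_interest=$105.35
After 6 (withdraw($100)): balance=$655.35 total_interest=$105.35
After 7 (deposit($50)): balance=$705.35 total_interest=$105.35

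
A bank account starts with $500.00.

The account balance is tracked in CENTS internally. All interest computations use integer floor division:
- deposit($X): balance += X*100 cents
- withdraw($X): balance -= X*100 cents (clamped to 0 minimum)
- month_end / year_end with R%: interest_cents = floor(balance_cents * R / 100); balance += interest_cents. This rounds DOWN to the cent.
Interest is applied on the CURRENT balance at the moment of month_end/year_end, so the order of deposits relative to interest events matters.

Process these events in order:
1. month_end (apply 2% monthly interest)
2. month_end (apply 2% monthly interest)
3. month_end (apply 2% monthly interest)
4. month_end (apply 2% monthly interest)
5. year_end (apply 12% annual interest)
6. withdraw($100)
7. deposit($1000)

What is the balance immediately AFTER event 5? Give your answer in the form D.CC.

After 1 (month_end (apply 2% monthly interest)): balance=$510.00 total_interest=$10.00
After 2 (month_end (apply 2% monthly interest)): balance=$520.20 total_interest=$20.20
After 3 (month_end (apply 2% monthly interest)): balance=$530.60 total_interest=$30.60
After 4 (month_end (apply 2% monthly interest)): balance=$541.21 total_interest=$41.21
After 5 (year_end (apply 12% annual interest)): balance=$606.15 total_interest=$106.15

Answer: 606.15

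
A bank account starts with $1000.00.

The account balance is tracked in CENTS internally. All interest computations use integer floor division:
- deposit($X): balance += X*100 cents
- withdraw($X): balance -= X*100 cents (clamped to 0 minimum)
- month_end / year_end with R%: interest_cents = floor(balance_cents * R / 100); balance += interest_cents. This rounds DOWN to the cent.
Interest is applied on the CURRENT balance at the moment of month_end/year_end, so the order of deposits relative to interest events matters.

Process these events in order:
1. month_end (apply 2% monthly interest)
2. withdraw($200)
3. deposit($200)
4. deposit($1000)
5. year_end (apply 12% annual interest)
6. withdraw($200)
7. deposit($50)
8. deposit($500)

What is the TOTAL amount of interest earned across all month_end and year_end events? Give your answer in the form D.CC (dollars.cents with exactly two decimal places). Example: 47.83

Answer: 262.40

Derivation:
After 1 (month_end (apply 2% monthly interest)): balance=$1020.00 total_interest=$20.00
After 2 (withdraw($200)): balance=$820.00 total_interest=$20.00
After 3 (deposit($200)): balance=$1020.00 total_interest=$20.00
After 4 (deposit($1000)): balance=$2020.00 total_interest=$20.00
After 5 (year_end (apply 12% annual interest)): balance=$2262.40 total_interest=$262.40
After 6 (withdraw($200)): balance=$2062.40 total_interest=$262.40
After 7 (deposit($50)): balance=$2112.40 total_interest=$262.40
After 8 (deposit($500)): balance=$2612.40 total_interest=$262.40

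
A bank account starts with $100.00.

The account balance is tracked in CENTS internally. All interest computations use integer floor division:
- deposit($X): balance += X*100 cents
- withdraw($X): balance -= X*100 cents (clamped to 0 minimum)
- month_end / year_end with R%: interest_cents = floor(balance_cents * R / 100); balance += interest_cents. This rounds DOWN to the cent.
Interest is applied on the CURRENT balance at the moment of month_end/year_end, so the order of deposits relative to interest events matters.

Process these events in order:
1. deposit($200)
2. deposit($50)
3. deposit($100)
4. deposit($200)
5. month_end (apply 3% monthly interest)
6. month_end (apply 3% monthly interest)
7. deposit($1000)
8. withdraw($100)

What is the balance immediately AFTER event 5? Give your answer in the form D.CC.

After 1 (deposit($200)): balance=$300.00 total_interest=$0.00
After 2 (deposit($50)): balance=$350.00 total_interest=$0.00
After 3 (deposit($100)): balance=$450.00 total_interest=$0.00
After 4 (deposit($200)): balance=$650.00 total_interest=$0.00
After 5 (month_end (apply 3% monthly interest)): balance=$669.50 total_interest=$19.50

Answer: 669.50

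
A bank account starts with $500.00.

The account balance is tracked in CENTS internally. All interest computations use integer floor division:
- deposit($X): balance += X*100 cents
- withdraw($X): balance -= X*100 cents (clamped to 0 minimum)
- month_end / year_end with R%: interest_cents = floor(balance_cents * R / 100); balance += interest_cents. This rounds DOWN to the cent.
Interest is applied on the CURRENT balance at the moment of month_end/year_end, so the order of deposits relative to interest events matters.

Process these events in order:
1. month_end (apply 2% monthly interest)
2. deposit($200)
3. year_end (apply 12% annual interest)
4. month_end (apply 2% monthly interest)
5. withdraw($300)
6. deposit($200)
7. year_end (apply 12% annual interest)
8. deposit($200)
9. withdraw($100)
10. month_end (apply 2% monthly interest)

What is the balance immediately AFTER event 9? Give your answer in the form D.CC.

Answer: 896.43

Derivation:
After 1 (month_end (apply 2% monthly interest)): balance=$510.00 total_interest=$10.00
After 2 (deposit($200)): balance=$710.00 total_interest=$10.00
After 3 (year_end (apply 12% annual interest)): balance=$795.20 total_interest=$95.20
After 4 (month_end (apply 2% monthly interest)): balance=$811.10 total_interest=$111.10
After 5 (withdraw($300)): balance=$511.10 total_interest=$111.10
After 6 (deposit($200)): balance=$711.10 total_interest=$111.10
After 7 (year_end (apply 12% annual interest)): balance=$796.43 total_interest=$196.43
After 8 (deposit($200)): balance=$996.43 total_interest=$196.43
After 9 (withdraw($100)): balance=$896.43 total_interest=$196.43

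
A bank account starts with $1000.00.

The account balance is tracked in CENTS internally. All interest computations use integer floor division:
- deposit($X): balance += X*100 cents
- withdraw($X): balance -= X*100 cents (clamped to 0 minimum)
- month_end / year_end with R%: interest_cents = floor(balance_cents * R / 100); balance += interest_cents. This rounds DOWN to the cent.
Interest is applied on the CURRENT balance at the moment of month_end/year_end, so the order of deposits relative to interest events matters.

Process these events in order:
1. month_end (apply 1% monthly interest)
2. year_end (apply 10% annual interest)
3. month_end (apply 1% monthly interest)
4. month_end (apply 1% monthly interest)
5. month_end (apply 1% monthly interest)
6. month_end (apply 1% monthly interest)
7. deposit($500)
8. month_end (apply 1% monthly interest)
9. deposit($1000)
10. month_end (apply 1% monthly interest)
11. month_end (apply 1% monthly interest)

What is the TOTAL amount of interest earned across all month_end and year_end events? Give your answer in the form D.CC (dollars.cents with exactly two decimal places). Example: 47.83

After 1 (month_end (apply 1% monthly interest)): balance=$1010.00 total_interest=$10.00
After 2 (year_end (apply 10% annual interest)): balance=$1111.00 total_interest=$111.00
After 3 (month_end (apply 1% monthly interest)): balance=$1122.11 total_interest=$122.11
After 4 (month_end (apply 1% monthly interest)): balance=$1133.33 total_interest=$133.33
After 5 (month_end (apply 1% monthly interest)): balance=$1144.66 total_interest=$144.66
After 6 (month_end (apply 1% monthly interest)): balance=$1156.10 total_interest=$156.10
After 7 (deposit($500)): balance=$1656.10 total_interest=$156.10
After 8 (month_end (apply 1% monthly interest)): balance=$1672.66 total_interest=$172.66
After 9 (deposit($1000)): balance=$2672.66 total_interest=$172.66
After 10 (month_end (apply 1% monthly interest)): balance=$2699.38 total_interest=$199.38
After 11 (month_end (apply 1% monthly interest)): balance=$2726.37 total_interest=$226.37

Answer: 226.37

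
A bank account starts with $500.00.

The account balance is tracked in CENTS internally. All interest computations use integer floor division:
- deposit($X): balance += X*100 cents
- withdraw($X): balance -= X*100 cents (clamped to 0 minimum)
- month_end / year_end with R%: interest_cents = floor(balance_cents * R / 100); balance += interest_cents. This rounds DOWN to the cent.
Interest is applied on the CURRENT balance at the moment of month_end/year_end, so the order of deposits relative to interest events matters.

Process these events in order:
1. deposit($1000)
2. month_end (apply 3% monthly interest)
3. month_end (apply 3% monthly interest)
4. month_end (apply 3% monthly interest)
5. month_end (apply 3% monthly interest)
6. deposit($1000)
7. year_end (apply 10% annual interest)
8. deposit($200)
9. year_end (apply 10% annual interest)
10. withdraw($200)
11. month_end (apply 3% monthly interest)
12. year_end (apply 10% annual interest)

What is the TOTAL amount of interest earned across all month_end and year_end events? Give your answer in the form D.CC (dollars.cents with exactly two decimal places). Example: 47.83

Answer: 1208.05

Derivation:
After 1 (deposit($1000)): balance=$1500.00 total_interest=$0.00
After 2 (month_end (apply 3% monthly interest)): balance=$1545.00 total_interest=$45.00
After 3 (month_end (apply 3% monthly interest)): balance=$1591.35 total_interest=$91.35
After 4 (month_end (apply 3% monthly interest)): balance=$1639.09 total_interest=$139.09
After 5 (month_end (apply 3% monthly interest)): balance=$1688.26 total_interest=$188.26
After 6 (deposit($1000)): balance=$2688.26 total_interest=$188.26
After 7 (year_end (apply 10% annual interest)): balance=$2957.08 total_interest=$457.08
After 8 (deposit($200)): balance=$3157.08 total_interest=$457.08
After 9 (year_end (apply 10% annual interest)): balance=$3472.78 total_interest=$772.78
After 10 (withdraw($200)): balance=$3272.78 total_interest=$772.78
After 11 (month_end (apply 3% monthly interest)): balance=$3370.96 total_interest=$870.96
After 12 (year_end (apply 10% annual interest)): balance=$3708.05 total_interest=$1208.05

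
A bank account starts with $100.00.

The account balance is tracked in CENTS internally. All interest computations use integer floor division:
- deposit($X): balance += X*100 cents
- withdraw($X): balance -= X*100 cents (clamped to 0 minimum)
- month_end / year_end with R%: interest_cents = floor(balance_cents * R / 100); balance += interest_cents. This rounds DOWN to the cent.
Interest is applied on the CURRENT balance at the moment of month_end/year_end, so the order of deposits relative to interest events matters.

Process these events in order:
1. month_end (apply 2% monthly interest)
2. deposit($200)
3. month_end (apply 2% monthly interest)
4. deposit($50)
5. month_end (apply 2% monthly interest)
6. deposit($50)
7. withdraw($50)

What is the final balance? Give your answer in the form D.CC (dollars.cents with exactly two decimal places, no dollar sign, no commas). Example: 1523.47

Answer: 365.20

Derivation:
After 1 (month_end (apply 2% monthly interest)): balance=$102.00 total_interest=$2.00
After 2 (deposit($200)): balance=$302.00 total_interest=$2.00
After 3 (month_end (apply 2% monthly interest)): balance=$308.04 total_interest=$8.04
After 4 (deposit($50)): balance=$358.04 total_interest=$8.04
After 5 (month_end (apply 2% monthly interest)): balance=$365.20 total_interest=$15.20
After 6 (deposit($50)): balance=$415.20 total_interest=$15.20
After 7 (withdraw($50)): balance=$365.20 total_interest=$15.20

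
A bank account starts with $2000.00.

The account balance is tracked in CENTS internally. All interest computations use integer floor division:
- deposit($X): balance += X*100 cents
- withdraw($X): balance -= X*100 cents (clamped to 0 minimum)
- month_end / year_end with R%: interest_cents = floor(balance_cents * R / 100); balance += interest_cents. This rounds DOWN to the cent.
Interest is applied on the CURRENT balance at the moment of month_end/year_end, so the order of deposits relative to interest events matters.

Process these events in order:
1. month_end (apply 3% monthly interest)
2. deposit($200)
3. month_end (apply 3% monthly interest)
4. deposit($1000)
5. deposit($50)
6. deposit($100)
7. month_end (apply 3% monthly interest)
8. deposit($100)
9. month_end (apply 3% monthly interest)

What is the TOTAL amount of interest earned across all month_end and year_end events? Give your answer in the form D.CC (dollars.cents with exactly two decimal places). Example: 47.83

After 1 (month_end (apply 3% monthly interest)): balance=$2060.00 total_interest=$60.00
After 2 (deposit($200)): balance=$2260.00 total_interest=$60.00
After 3 (month_end (apply 3% monthly interest)): balance=$2327.80 total_interest=$127.80
After 4 (deposit($1000)): balance=$3327.80 total_interest=$127.80
After 5 (deposit($50)): balance=$3377.80 total_interest=$127.80
After 6 (deposit($100)): balance=$3477.80 total_interest=$127.80
After 7 (month_end (apply 3% monthly interest)): balance=$3582.13 total_interest=$232.13
After 8 (deposit($100)): balance=$3682.13 total_interest=$232.13
After 9 (month_end (apply 3% monthly interest)): balance=$3792.59 total_interest=$342.59

Answer: 342.59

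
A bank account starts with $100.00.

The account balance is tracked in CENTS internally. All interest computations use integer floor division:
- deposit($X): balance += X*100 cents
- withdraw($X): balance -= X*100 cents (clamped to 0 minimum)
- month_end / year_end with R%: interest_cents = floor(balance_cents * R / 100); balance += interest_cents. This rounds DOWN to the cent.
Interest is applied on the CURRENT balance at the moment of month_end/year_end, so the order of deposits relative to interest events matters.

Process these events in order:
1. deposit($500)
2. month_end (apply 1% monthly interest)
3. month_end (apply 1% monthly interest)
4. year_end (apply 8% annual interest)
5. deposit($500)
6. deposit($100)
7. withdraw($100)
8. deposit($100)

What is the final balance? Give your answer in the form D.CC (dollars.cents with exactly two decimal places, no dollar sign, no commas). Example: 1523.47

After 1 (deposit($500)): balance=$600.00 total_interest=$0.00
After 2 (month_end (apply 1% monthly interest)): balance=$606.00 total_interest=$6.00
After 3 (month_end (apply 1% monthly interest)): balance=$612.06 total_interest=$12.06
After 4 (year_end (apply 8% annual interest)): balance=$661.02 total_interest=$61.02
After 5 (deposit($500)): balance=$1161.02 total_interest=$61.02
After 6 (deposit($100)): balance=$1261.02 total_interest=$61.02
After 7 (withdraw($100)): balance=$1161.02 total_interest=$61.02
After 8 (deposit($100)): balance=$1261.02 total_interest=$61.02

Answer: 1261.02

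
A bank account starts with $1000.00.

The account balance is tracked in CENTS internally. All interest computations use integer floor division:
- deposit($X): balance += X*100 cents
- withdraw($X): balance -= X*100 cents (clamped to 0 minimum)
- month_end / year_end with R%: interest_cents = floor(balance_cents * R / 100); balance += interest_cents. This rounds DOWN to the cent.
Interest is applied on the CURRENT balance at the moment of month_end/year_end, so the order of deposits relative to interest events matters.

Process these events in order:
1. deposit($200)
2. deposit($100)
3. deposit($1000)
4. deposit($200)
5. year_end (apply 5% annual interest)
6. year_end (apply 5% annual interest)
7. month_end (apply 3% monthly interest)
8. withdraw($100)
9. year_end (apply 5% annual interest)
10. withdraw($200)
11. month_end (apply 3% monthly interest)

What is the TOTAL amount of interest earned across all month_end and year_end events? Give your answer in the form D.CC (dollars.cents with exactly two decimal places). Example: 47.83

Answer: 556.14

Derivation:
After 1 (deposit($200)): balance=$1200.00 total_interest=$0.00
After 2 (deposit($100)): balance=$1300.00 total_interest=$0.00
After 3 (deposit($1000)): balance=$2300.00 total_interest=$0.00
After 4 (deposit($200)): balance=$2500.00 total_interest=$0.00
After 5 (year_end (apply 5% annual interest)): balance=$2625.00 total_interest=$125.00
After 6 (year_end (apply 5% annual interest)): balance=$2756.25 total_interest=$256.25
After 7 (month_end (apply 3% monthly interest)): balance=$2838.93 total_interest=$338.93
After 8 (withdraw($100)): balance=$2738.93 total_interest=$338.93
After 9 (year_end (apply 5% annual interest)): balance=$2875.87 total_interest=$475.87
After 10 (withdraw($200)): balance=$2675.87 total_interest=$475.87
After 11 (month_end (apply 3% monthly interest)): balance=$2756.14 total_interest=$556.14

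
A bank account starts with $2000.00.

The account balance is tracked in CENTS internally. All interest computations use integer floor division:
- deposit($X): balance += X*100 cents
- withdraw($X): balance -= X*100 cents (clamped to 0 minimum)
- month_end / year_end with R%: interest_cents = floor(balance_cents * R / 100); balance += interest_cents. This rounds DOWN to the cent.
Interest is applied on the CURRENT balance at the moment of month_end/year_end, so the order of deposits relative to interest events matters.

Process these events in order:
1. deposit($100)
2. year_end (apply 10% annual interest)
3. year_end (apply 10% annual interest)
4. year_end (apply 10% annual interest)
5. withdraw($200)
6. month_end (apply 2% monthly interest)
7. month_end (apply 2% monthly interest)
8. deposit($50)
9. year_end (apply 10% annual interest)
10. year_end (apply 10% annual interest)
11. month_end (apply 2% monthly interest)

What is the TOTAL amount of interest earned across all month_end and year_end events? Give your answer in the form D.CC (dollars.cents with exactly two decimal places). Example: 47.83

After 1 (deposit($100)): balance=$2100.00 total_interest=$0.00
After 2 (year_end (apply 10% annual interest)): balance=$2310.00 total_interest=$210.00
After 3 (year_end (apply 10% annual interest)): balance=$2541.00 total_interest=$441.00
After 4 (year_end (apply 10% annual interest)): balance=$2795.10 total_interest=$695.10
After 5 (withdraw($200)): balance=$2595.10 total_interest=$695.10
After 6 (month_end (apply 2% monthly interest)): balance=$2647.00 total_interest=$747.00
After 7 (month_end (apply 2% monthly interest)): balance=$2699.94 total_interest=$799.94
After 8 (deposit($50)): balance=$2749.94 total_interest=$799.94
After 9 (year_end (apply 10% annual interest)): balance=$3024.93 total_interest=$1074.93
After 10 (year_end (apply 10% annual interest)): balance=$3327.42 total_interest=$1377.42
After 11 (month_end (apply 2% monthly interest)): balance=$3393.96 total_interest=$1443.96

Answer: 1443.96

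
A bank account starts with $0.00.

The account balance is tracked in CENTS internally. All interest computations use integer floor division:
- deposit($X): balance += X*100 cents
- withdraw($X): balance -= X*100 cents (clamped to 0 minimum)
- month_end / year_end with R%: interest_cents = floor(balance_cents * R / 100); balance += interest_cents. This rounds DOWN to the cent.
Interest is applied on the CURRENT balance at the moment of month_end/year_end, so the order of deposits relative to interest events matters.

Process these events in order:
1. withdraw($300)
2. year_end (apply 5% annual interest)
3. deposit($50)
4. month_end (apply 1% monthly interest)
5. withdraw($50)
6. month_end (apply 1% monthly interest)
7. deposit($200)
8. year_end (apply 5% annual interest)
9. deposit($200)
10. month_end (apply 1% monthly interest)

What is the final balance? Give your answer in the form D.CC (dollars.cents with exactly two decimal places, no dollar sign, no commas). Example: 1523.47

Answer: 414.62

Derivation:
After 1 (withdraw($300)): balance=$0.00 total_interest=$0.00
After 2 (year_end (apply 5% annual interest)): balance=$0.00 total_interest=$0.00
After 3 (deposit($50)): balance=$50.00 total_interest=$0.00
After 4 (month_end (apply 1% monthly interest)): balance=$50.50 total_interest=$0.50
After 5 (withdraw($50)): balance=$0.50 total_interest=$0.50
After 6 (month_end (apply 1% monthly interest)): balance=$0.50 total_interest=$0.50
After 7 (deposit($200)): balance=$200.50 total_interest=$0.50
After 8 (year_end (apply 5% annual interest)): balance=$210.52 total_interest=$10.52
After 9 (deposit($200)): balance=$410.52 total_interest=$10.52
After 10 (month_end (apply 1% monthly interest)): balance=$414.62 total_interest=$14.62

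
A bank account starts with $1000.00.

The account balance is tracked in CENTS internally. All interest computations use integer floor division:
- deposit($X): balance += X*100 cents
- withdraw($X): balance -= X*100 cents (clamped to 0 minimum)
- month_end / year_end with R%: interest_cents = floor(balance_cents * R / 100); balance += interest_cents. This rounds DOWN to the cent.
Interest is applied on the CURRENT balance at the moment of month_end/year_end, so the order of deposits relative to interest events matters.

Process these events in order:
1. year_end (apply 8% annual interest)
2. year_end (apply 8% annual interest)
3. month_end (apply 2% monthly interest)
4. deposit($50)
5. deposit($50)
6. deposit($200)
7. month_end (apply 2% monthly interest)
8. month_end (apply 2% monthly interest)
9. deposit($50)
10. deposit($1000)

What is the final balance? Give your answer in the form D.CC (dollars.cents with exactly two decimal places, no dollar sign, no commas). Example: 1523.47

After 1 (year_end (apply 8% annual interest)): balance=$1080.00 total_interest=$80.00
After 2 (year_end (apply 8% annual interest)): balance=$1166.40 total_interest=$166.40
After 3 (month_end (apply 2% monthly interest)): balance=$1189.72 total_interest=$189.72
After 4 (deposit($50)): balance=$1239.72 total_interest=$189.72
After 5 (deposit($50)): balance=$1289.72 total_interest=$189.72
After 6 (deposit($200)): balance=$1489.72 total_interest=$189.72
After 7 (month_end (apply 2% monthly interest)): balance=$1519.51 total_interest=$219.51
After 8 (month_end (apply 2% monthly interest)): balance=$1549.90 total_interest=$249.90
After 9 (deposit($50)): balance=$1599.90 total_interest=$249.90
After 10 (deposit($1000)): balance=$2599.90 total_interest=$249.90

Answer: 2599.90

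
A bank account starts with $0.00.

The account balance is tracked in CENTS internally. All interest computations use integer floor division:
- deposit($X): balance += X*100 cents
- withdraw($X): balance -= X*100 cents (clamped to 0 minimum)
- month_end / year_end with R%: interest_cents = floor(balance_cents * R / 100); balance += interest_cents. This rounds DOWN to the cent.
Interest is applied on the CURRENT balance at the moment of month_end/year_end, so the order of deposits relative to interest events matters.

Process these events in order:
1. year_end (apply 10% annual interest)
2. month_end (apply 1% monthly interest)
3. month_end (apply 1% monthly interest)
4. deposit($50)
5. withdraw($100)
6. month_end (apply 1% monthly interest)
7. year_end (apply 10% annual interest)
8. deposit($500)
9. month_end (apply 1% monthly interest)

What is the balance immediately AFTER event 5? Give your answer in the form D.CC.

Answer: 0.00

Derivation:
After 1 (year_end (apply 10% annual interest)): balance=$0.00 total_interest=$0.00
After 2 (month_end (apply 1% monthly interest)): balance=$0.00 total_interest=$0.00
After 3 (month_end (apply 1% monthly interest)): balance=$0.00 total_interest=$0.00
After 4 (deposit($50)): balance=$50.00 total_interest=$0.00
After 5 (withdraw($100)): balance=$0.00 total_interest=$0.00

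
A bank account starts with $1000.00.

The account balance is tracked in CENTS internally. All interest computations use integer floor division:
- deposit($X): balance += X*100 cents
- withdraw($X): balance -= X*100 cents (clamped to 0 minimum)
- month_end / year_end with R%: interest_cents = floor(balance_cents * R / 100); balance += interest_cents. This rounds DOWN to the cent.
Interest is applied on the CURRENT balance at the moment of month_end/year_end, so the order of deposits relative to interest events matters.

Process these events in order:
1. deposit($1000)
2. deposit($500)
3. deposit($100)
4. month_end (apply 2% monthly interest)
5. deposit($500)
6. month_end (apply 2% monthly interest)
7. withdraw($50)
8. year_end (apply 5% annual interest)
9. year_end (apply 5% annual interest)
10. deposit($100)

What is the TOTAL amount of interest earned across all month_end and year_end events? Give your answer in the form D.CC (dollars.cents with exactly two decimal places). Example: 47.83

Answer: 439.45

Derivation:
After 1 (deposit($1000)): balance=$2000.00 total_interest=$0.00
After 2 (deposit($500)): balance=$2500.00 total_interest=$0.00
After 3 (deposit($100)): balance=$2600.00 total_interest=$0.00
After 4 (month_end (apply 2% monthly interest)): balance=$2652.00 total_interest=$52.00
After 5 (deposit($500)): balance=$3152.00 total_interest=$52.00
After 6 (month_end (apply 2% monthly interest)): balance=$3215.04 total_interest=$115.04
After 7 (withdraw($50)): balance=$3165.04 total_interest=$115.04
After 8 (year_end (apply 5% annual interest)): balance=$3323.29 total_interest=$273.29
After 9 (year_end (apply 5% annual interest)): balance=$3489.45 total_interest=$439.45
After 10 (deposit($100)): balance=$3589.45 total_interest=$439.45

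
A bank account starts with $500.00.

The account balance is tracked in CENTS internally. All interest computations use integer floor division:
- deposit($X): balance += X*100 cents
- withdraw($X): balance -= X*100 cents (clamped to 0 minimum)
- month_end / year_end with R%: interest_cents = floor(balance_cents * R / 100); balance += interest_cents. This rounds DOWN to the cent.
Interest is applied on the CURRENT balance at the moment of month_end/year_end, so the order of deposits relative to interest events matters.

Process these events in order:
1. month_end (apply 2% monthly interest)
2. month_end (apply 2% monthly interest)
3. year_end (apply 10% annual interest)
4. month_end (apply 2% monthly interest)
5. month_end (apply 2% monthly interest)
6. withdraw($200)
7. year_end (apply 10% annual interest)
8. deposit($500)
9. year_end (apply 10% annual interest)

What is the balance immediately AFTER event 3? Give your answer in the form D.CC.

After 1 (month_end (apply 2% monthly interest)): balance=$510.00 total_interest=$10.00
After 2 (month_end (apply 2% monthly interest)): balance=$520.20 total_interest=$20.20
After 3 (year_end (apply 10% annual interest)): balance=$572.22 total_interest=$72.22

Answer: 572.22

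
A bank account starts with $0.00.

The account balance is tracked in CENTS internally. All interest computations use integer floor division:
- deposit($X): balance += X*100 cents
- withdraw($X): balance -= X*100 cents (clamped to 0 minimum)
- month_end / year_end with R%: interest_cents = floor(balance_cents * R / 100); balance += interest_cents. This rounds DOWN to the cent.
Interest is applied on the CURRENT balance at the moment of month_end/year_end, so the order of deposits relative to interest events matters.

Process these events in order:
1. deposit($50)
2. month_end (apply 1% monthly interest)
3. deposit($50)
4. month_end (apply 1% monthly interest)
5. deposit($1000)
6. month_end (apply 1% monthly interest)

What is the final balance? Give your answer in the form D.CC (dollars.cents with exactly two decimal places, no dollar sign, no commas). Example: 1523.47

Answer: 1112.51

Derivation:
After 1 (deposit($50)): balance=$50.00 total_interest=$0.00
After 2 (month_end (apply 1% monthly interest)): balance=$50.50 total_interest=$0.50
After 3 (deposit($50)): balance=$100.50 total_interest=$0.50
After 4 (month_end (apply 1% monthly interest)): balance=$101.50 total_interest=$1.50
After 5 (deposit($1000)): balance=$1101.50 total_interest=$1.50
After 6 (month_end (apply 1% monthly interest)): balance=$1112.51 total_interest=$12.51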